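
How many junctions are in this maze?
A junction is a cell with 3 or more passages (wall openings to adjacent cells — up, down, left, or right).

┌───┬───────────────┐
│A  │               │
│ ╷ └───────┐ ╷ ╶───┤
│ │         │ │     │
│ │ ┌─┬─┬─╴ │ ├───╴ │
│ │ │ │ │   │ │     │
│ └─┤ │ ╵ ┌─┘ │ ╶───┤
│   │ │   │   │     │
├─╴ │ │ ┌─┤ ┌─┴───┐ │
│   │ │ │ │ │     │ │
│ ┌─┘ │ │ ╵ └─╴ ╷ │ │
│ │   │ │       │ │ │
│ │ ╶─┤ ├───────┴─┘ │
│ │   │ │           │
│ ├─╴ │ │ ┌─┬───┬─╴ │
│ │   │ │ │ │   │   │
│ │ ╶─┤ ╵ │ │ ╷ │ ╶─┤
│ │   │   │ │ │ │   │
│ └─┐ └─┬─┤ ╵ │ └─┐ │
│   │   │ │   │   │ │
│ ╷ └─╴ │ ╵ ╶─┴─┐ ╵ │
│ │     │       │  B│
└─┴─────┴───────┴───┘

Checking each cell for number of passages:

Junctions found (3+ passages):
  (0, 6): 3 passages
  (0, 7): 3 passages
  (1, 1): 3 passages
  (3, 3): 3 passages
  (4, 7): 3 passages
  (5, 5): 3 passages
  (6, 9): 3 passages
  (9, 0): 3 passages
  (9, 5): 3 passages
  (10, 5): 3 passages
Total junctions: 10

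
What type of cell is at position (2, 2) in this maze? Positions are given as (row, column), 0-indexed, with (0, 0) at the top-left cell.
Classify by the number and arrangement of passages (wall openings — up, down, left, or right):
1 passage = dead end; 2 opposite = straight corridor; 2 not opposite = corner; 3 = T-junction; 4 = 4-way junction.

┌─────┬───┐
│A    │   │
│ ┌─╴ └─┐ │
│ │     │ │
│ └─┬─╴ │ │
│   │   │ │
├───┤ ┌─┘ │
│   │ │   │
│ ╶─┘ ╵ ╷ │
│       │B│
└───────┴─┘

Checking cell at (2, 2):
Number of passages: 2
Cell type: corner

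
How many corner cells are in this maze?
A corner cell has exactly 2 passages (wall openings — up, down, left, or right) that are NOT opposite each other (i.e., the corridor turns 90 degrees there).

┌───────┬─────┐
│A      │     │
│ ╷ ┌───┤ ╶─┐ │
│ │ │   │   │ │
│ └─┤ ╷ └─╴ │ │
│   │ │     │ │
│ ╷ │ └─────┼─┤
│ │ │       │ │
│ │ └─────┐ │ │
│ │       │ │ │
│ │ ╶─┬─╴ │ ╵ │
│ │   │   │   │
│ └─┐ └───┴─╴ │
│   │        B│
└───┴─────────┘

Counting corner cells (2 non-opposite passages):
Total corners: 20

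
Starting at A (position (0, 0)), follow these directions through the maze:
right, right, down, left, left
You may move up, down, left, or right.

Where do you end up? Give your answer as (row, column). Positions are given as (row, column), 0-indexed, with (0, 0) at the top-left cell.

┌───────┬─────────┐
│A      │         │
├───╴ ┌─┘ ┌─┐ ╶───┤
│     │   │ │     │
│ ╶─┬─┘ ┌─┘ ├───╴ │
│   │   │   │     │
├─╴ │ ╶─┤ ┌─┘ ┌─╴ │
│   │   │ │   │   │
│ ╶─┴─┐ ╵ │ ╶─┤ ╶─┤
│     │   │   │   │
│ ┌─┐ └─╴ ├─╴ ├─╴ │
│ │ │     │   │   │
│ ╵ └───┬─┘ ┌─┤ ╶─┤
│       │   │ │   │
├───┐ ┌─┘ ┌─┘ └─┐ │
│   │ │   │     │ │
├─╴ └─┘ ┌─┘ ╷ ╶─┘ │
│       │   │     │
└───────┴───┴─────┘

Following directions step by step:
Start: (0, 0)
  right: (0, 0) → (0, 1)
  right: (0, 1) → (0, 2)
  down: (0, 2) → (1, 2)
  left: (1, 2) → (1, 1)
  left: (1, 1) → (1, 0)
Final position: (1, 0)

Path taken:

┌───────┬─────────┐
│A → ↓  │         │
├───╴ ┌─┘ ┌─┐ ╶───┤
│B ← ↲│   │ │     │
│ ╶─┬─┘ ┌─┘ ├───╴ │
│   │   │   │     │
├─╴ │ ╶─┤ ┌─┘ ┌─╴ │
│   │   │ │   │   │
│ ╶─┴─┐ ╵ │ ╶─┤ ╶─┤
│     │   │   │   │
│ ┌─┐ └─╴ ├─╴ ├─╴ │
│ │ │     │   │   │
│ ╵ └───┬─┘ ┌─┤ ╶─┤
│       │   │ │   │
├───┐ ┌─┘ ┌─┘ └─┐ │
│   │ │   │     │ │
├─╴ └─┘ ┌─┘ ╷ ╶─┘ │
│       │   │     │
└───────┴───┴─────┘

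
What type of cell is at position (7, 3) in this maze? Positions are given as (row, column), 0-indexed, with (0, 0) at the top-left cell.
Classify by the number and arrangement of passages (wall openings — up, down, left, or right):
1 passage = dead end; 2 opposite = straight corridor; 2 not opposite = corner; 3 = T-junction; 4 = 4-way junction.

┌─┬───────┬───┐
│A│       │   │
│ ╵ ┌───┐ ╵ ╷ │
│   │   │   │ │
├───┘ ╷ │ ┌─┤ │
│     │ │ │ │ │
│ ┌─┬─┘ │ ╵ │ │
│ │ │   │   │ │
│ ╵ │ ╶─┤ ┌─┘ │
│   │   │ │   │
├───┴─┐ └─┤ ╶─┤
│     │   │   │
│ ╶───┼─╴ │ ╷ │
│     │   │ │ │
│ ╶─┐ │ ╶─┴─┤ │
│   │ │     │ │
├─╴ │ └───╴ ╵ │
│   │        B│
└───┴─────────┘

Checking cell at (7, 3):
Number of passages: 2
Cell type: corner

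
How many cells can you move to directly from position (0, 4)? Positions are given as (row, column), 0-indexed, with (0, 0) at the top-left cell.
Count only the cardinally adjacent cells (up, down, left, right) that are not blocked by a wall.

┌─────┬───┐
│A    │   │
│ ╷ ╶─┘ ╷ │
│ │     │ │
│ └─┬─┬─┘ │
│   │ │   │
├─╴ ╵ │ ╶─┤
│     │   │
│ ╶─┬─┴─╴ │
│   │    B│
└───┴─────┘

Checking passable neighbors of (0, 4):
Neighbors: (1, 4), (0, 3)
Count: 2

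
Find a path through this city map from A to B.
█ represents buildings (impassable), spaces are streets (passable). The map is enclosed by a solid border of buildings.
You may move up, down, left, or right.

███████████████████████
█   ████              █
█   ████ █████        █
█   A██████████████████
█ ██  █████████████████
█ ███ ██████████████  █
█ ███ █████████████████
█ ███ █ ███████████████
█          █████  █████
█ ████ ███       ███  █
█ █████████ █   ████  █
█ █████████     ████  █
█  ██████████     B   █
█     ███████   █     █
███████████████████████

Finding the shortest path from A to B:
Movement: cardinal only
Path length: 23 steps
Directions: down → right → down → down → down → down → right → right → right → right → right → down → right → down → down → right → right → down → right → right → right → right → right

Solution:

███████████████████████
█   ████              █
█   ████ █████        █
█   A██████████████████
█ ██↳↓█████████████████
█ ███↓██████████████  █
█ ███↓█████████████████
█ ███↓█ ███████████████
█    ↳→→→→↓█████  █████
█ ████ ███↳↓     ███  █
█ █████████↓█   ████  █
█ █████████↳→↓  ████  █
█  ██████████↳→→→→B   █
█     ███████   █     █
███████████████████████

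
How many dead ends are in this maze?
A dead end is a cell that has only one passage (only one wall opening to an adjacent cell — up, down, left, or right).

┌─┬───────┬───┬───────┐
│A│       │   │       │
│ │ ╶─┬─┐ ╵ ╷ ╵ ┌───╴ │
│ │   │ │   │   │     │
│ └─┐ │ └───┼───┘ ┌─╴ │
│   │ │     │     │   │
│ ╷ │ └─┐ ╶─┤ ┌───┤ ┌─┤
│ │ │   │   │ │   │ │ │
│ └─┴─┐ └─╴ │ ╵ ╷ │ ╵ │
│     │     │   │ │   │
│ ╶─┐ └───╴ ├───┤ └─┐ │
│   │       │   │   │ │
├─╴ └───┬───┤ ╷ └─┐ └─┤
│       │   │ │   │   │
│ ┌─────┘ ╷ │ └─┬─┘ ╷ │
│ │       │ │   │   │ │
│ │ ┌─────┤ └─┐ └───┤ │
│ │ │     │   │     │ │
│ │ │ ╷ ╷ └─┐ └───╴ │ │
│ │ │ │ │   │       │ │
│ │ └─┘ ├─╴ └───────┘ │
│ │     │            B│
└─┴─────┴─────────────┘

Checking each cell for number of passages:

Dead ends found at positions:
  (0, 0)
  (1, 3)
  (2, 5)
  (3, 1)
  (3, 10)
  (5, 10)
  (6, 3)
  (6, 8)
  (7, 8)
  (9, 2)
  (10, 0)
  (10, 4)
Total dead ends: 12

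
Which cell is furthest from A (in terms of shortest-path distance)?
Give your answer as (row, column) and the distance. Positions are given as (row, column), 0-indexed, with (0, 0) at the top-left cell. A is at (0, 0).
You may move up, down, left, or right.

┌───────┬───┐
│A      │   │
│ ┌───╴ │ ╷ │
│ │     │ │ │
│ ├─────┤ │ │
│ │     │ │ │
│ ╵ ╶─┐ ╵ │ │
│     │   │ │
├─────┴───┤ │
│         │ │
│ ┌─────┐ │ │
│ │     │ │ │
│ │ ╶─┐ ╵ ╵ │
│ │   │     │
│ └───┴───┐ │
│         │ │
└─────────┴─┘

Computing BFS distances from A to all cells:
Furthest cell: (7, 4)
Distance: 33 steps

Path from A to the furthest cell:

┌───────┬───┐
│A      │↱ ↓│
│ ┌───╴ │ ╷ │
│↓│     │↑│↓│
│ ├─────┤ │ │
│↓│↱ → ↓│↑│↓│
│ ╵ ╶─┐ ╵ │ │
│↳ ↑  │↳ ↑│↓│
├─────┴───┤ │
│↓ ← ← ← ↰│↓│
│ ┌─────┐ │ │
│↓│     │↑│↓│
│ │ ╶─┐ ╵ ╵ │
│↓│   │  ↑ ↲│
│ └───┴───┐ │
│↳ → → → B│ │
└─────────┴─┘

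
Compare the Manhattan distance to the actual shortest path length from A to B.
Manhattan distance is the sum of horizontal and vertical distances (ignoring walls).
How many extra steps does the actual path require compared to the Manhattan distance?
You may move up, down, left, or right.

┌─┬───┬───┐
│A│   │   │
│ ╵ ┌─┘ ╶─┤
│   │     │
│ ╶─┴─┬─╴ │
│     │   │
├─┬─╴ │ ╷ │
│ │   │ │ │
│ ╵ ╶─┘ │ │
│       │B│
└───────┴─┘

Manhattan distance: |4 - 0| + |4 - 0| = 8
Actual path length: 14
Extra steps: 14 - 8 = 6

Solution:

┌─┬───┬───┐
│A│   │   │
│ ╵ ┌─┘ ╶─┤
│↓  │     │
│ ╶─┴─┬─╴ │
│↳ → ↓│↱ ↓│
├─┬─╴ │ ╷ │
│ │↓ ↲│↑│↓│
│ ╵ ╶─┘ │ │
│  ↳ → ↑│B│
└───────┴─┘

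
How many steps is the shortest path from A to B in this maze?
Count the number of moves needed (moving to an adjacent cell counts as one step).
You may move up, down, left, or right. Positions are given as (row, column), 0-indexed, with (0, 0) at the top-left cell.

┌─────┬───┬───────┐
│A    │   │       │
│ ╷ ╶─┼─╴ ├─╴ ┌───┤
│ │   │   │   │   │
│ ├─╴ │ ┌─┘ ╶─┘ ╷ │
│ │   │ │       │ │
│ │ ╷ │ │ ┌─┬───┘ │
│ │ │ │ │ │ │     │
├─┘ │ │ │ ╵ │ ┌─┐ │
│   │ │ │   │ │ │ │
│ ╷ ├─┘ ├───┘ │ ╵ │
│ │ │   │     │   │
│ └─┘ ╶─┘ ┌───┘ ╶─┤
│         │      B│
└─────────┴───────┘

Using BFS to find shortest path:
Start: (0, 0), End: (6, 8)
Path found:
(0,0) → (0,1) → (1,1) → (1,2) → (2,2) → (2,1) → (3,1) → (4,1) → (4,0) → (5,0) → (6,0) → (6,1) → (6,2) → (6,3) → (6,4) → (5,4) → (5,5) → (5,6) → (4,6) → (3,6) → (3,7) → (3,8) → (4,8) → (5,8) → (5,7) → (6,7) → (6,8)
Number of steps: 26

Solution:

┌─────┬───┬───────┐
│A ↓  │   │       │
│ ╷ ╶─┼─╴ ├─╴ ┌───┤
│ │↳ ↓│   │   │   │
│ ├─╴ │ ┌─┘ ╶─┘ ╷ │
│ │↓ ↲│ │       │ │
│ │ ╷ │ │ ┌─┬───┘ │
│ │↓│ │ │ │ │↱ → ↓│
├─┘ │ │ │ ╵ │ ┌─┐ │
│↓ ↲│ │ │   │↑│ │↓│
│ ╷ ├─┘ ├───┘ │ ╵ │
│↓│ │   │↱ → ↑│↓ ↲│
│ └─┘ ╶─┘ ┌───┘ ╶─┤
│↳ → → → ↑│    ↳ B│
└─────────┴───────┘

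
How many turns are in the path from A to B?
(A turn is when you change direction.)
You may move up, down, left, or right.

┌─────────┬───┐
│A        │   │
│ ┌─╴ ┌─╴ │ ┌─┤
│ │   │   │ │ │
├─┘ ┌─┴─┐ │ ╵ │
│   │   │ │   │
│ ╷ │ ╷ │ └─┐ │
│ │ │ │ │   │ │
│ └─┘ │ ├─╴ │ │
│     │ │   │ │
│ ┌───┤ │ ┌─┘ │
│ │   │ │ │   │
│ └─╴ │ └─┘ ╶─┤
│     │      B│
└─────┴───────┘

Directions: right, right, down, left, down, left, down, down, right, right, up, up, right, down, down, down, down, right, right, right
Number of turns: 10

Solution:

┌─────────┬───┐
│A → ↓    │   │
│ ┌─╴ ┌─╴ │ ┌─┤
│ │↓ ↲│   │ │ │
├─┘ ┌─┴─┐ │ ╵ │
│↓ ↲│↱ ↓│ │   │
│ ╷ │ ╷ │ └─┐ │
│↓│ │↑│↓│   │ │
│ └─┘ │ ├─╴ │ │
│↳ → ↑│↓│   │ │
│ ┌───┤ │ ┌─┘ │
│ │   │↓│ │   │
│ └─╴ │ └─┘ ╶─┤
│     │↳ → → B│
└─────┴───────┘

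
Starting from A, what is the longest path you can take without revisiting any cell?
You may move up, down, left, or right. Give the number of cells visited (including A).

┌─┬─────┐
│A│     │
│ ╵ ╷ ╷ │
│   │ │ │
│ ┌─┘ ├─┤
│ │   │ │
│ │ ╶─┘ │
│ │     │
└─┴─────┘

Finding longest simple path using DFS:
Start: (0, 0)
Longest path visits 12 cells
Path: A → down → right → up → right → down → down → left → down → right → right → up

Solution:

┌─┬─────┐
│A│↱ ↓  │
│ ╵ ╷ ╷ │
│↳ ↑│↓│ │
│ ┌─┘ ├─┤
│ │↓ ↲│B│
│ │ ╶─┘ │
│ │↳ → ↑│
└─┴─────┘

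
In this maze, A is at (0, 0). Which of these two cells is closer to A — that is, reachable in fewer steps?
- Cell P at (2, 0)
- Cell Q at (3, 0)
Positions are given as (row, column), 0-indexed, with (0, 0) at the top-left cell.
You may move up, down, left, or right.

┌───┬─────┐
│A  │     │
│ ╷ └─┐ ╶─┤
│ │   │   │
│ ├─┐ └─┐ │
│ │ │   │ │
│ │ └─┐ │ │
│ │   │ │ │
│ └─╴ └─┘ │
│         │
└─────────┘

Shortest path A → P at (2, 0): 2 steps
Shortest path A → Q at (3, 0): 3 steps

P is closer (2 steps vs 3 steps).

Path to P:

┌───┬─────┐
│A  │     │
│ ╷ └─┐ ╶─┤
│↓│   │   │
│ ├─┐ └─┐ │
│P│ │   │ │
│ │ └─┐ │ │
│ │   │ │ │
│ └─╴ └─┘ │
│         │
└─────────┘

Path to Q:

┌───┬─────┐
│A  │     │
│ ╷ └─┐ ╶─┤
│↓│   │   │
│ ├─┐ └─┐ │
│↓│ │   │ │
│ │ └─┐ │ │
│Q│   │ │ │
│ └─╴ └─┘ │
│         │
└─────────┘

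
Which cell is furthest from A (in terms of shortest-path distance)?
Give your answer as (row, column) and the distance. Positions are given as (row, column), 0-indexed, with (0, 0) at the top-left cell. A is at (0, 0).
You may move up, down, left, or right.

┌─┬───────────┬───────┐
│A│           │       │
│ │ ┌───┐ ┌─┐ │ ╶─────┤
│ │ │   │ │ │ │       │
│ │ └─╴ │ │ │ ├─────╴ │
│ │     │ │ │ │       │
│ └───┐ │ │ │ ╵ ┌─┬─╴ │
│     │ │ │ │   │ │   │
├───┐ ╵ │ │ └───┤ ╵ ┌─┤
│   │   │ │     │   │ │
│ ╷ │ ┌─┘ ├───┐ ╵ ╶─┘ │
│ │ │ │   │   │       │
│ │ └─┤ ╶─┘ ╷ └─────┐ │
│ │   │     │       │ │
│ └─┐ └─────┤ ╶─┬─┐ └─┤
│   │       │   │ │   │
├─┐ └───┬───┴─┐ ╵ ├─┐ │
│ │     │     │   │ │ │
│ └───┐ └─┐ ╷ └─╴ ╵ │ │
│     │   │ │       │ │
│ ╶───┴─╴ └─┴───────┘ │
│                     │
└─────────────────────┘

Computing BFS distances from A to all cells:
Furthest cell: (7, 5)
Distance: 60 steps

Path from A to the furthest cell:

┌─┬───────────┬───────┐
│A│↱ → → ↓    │       │
│ │ ┌───┐ ┌─┐ │ ╶─────┤
│↓│↑│   │↓│ │ │       │
│ │ └─╴ │ │ │ ├─────╴ │
│↓│↑ ← ↰│↓│ │ │       │
│ └───┐ │ │ │ ╵ ┌─┬─╴ │
│↳ → ↓│↑│↓│ │   │ │   │
├───┐ ╵ │ │ └───┤ ╵ ┌─┤
│↱ ↓│↳ ↑│↓│     │   │ │
│ ╷ │ ┌─┘ ├───┐ ╵ ╶─┘ │
│↑│↓│ │↓ ↲│↱ ↓│       │
│ │ └─┤ ╶─┘ ╷ └─────┐ │
│↑│↳ ↓│↳ → ↑│↳ → → ↓│ │
│ └─┐ └─────┤ ╶─┬─┐ └─┤
│↑ ↰│↳ → → B│   │ │↳ ↓│
├─┐ └───┬───┴─┐ ╵ ├─┐ │
│ │↑ ← ↰│     │   │ │↓│
│ └───┐ └─┐ ╷ └─╴ ╵ │ │
│     │↑ ↰│ │       │↓│
│ ╶───┴─╴ └─┴───────┘ │
│        ↑ ← ← ← ← ← ↲│
└─────────────────────┘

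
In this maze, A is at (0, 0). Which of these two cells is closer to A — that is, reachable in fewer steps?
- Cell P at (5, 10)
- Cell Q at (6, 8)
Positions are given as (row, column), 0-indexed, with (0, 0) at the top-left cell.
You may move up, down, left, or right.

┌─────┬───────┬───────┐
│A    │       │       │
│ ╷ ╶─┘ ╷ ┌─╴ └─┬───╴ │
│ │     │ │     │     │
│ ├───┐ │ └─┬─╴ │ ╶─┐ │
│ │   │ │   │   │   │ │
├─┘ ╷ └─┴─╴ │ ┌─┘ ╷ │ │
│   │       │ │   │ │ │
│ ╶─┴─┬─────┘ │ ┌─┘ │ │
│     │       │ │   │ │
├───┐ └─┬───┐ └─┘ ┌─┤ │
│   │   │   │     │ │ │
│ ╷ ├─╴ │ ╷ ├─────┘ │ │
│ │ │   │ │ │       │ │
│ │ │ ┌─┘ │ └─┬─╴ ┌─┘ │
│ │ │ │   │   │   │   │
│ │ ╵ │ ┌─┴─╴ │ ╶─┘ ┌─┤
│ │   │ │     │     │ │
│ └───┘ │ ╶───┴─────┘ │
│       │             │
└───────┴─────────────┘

Shortest path A → P at (5, 10): 29 steps
Shortest path A → Q at (6, 8): 38 steps

P is closer (29 steps vs 38 steps).

Path to P:

┌─────┬───────┬───────┐
│A ↓  │↱ → → ↓│       │
│ ╷ ╶─┘ ╷ ┌─╴ └─┬───╴ │
│ │↳ → ↑│ │  ↳ ↓│↱ → ↓│
│ ├───┐ │ └─┬─╴ │ ╶─┐ │
│ │   │ │   │↓ ↲│↑ ↰│↓│
├─┘ ╷ └─┴─╴ │ ┌─┘ ╷ │ │
│   │       │↓│   │↑│↓│
│ ╶─┴─┬─────┘ │ ┌─┘ │ │
│     │      ↓│ │↱ ↑│↓│
├───┐ └─┬───┐ └─┘ ┌─┤ │
│   │   │   │↳ → ↑│ │P│
│ ╷ ├─╴ │ ╷ ├─────┘ │ │
│ │ │   │ │ │       │ │
│ │ │ ┌─┘ │ └─┬─╴ ┌─┘ │
│ │ │ │   │   │   │   │
│ │ ╵ │ ┌─┴─╴ │ ╶─┘ ┌─┤
│ │   │ │     │     │ │
│ └───┘ │ ╶───┴─────┘ │
│       │             │
└───────┴─────────────┘

Path to Q:

┌─────┬───────┬───────┐
│A ↓  │↱ → → ↓│       │
│ ╷ ╶─┘ ╷ ┌─╴ └─┬───╴ │
│ │↳ → ↑│ │  ↳ ↓│↱ → ↓│
│ ├───┐ │ └─┬─╴ │ ╶─┐ │
│ │   │ │   │↓ ↲│↑ ↰│↓│
├─┘ ╷ └─┴─╴ │ ┌─┘ ╷ │ │
│   │       │↓│   │↑│↓│
│ ╶─┴─┬─────┘ │ ┌─┘ │ │
│     │      ↓│ │↱ ↑│↓│
├───┐ └─┬───┐ └─┘ ┌─┤ │
│   │   │   │↳ → ↑│ │↓│
│ ╷ ├─╴ │ ╷ ├─────┘ │ │
│ │ │   │ │ │    Q  │↓│
│ │ │ ┌─┘ │ └─┬─╴ ┌─┘ │
│ │ │ │   │   │↱ ↑│↓ ↲│
│ │ ╵ │ ┌─┴─╴ │ ╶─┘ ┌─┤
│ │   │ │     │↑ ← ↲│ │
│ └───┘ │ ╶───┴─────┘ │
│       │             │
└───────┴─────────────┘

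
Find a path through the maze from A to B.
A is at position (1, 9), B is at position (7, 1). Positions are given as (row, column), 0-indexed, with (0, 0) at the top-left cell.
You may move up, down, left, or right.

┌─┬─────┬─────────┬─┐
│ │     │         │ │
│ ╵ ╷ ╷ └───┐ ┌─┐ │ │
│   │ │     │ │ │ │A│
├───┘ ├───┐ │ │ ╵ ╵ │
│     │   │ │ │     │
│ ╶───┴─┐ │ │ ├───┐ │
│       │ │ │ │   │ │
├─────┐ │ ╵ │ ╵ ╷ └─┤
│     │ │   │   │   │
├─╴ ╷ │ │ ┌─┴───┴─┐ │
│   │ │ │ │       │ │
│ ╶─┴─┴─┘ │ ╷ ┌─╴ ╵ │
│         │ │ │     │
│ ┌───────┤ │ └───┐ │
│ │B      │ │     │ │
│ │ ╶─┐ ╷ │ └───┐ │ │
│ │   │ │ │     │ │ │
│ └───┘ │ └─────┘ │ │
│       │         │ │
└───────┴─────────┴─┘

Finding the shortest path from (1, 9) to (7, 1):
Path length: 36 steps
Directions: down → left → up → up → left → left → down → down → down → down → right → up → right → down → right → down → down → left → up → left → left → down → down → right → right → down → down → left → left → left → left → up → up → left → left → left

Solution:

┌─┬─────┬─────────┬─┐
│ │     │    ↓ ← ↰│ │
│ ╵ ╷ ╷ └───┐ ┌─┐ │ │
│   │ │     │↓│ │↑│A│
├───┘ ├───┐ │ │ ╵ ╵ │
│     │   │ │↓│  ↑ ↲│
│ ╶───┴─┐ │ │ ├───┐ │
│       │ │ │↓│↱ ↓│ │
├─────┐ │ ╵ │ ╵ ╷ └─┤
│     │ │   │↳ ↑│↳ ↓│
├─╴ ╷ │ │ ┌─┴───┴─┐ │
│   │ │ │ │  ↓ ← ↰│↓│
│ ╶─┴─┴─┘ │ ╷ ┌─╴ ╵ │
│         │ │↓│  ↑ ↲│
│ ┌───────┤ │ └───┐ │
│ │B ← ← ↰│ │↳ → ↓│ │
│ │ ╶─┐ ╷ │ └───┐ │ │
│ │   │ │↑│     │↓│ │
│ └───┘ │ └─────┘ │ │
│       │↑ ← ← ← ↲│ │
└───────┴─────────┴─┘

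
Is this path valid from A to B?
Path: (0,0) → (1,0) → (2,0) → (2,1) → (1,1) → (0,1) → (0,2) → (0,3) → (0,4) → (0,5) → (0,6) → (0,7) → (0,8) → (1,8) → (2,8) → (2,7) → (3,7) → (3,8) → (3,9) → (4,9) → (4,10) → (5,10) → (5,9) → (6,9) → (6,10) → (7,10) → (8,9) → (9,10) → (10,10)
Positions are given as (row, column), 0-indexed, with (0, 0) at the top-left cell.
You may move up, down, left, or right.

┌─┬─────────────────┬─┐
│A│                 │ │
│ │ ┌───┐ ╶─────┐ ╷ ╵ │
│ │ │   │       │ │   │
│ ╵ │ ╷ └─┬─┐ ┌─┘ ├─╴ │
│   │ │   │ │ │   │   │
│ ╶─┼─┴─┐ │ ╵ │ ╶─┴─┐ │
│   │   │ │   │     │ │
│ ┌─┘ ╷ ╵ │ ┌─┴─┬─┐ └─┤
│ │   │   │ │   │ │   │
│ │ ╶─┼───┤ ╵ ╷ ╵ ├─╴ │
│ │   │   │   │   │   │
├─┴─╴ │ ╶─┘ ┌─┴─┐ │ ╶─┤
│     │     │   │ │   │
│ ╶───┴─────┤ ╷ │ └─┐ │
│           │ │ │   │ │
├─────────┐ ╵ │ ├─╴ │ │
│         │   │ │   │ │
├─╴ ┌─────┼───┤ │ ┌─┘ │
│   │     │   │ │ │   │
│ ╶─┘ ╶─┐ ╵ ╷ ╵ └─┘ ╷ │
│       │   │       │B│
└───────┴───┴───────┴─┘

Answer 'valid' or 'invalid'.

Checking path validity:
Result: Invalid move at step 26: cannot move from (7, 10) to (8, 9).

invalid

Correct solution:

┌─┬─────────────────┬─┐
│A│↱ → → → → → → ↓  │ │
│ │ ┌───┐ ╶─────┐ ╷ ╵ │
│↓│↑│   │       │↓│   │
│ ╵ │ ╷ └─┬─┐ ┌─┘ ├─╴ │
│↳ ↑│ │   │ │ │↓ ↲│   │
│ ╶─┼─┴─┐ │ ╵ │ ╶─┴─┐ │
│   │   │ │   │↳ → ↓│ │
│ ┌─┘ ╷ ╵ │ ┌─┴─┬─┐ └─┤
│ │   │   │ │   │ │↳ ↓│
│ │ ╶─┼───┤ ╵ ╷ ╵ ├─╴ │
│ │   │   │   │   │↓ ↲│
├─┴─╴ │ ╶─┘ ┌─┴─┐ │ ╶─┤
│     │     │   │ │↳ ↓│
│ ╶───┴─────┤ ╷ │ └─┐ │
│           │ │ │   │↓│
├─────────┐ ╵ │ ├─╴ │ │
│         │   │ │   │↓│
├─╴ ┌─────┼───┤ │ ┌─┘ │
│   │     │   │ │ │  ↓│
│ ╶─┘ ╶─┐ ╵ ╷ ╵ └─┘ ╷ │
│       │   │       │B│
└───────┴───┴───────┴─┘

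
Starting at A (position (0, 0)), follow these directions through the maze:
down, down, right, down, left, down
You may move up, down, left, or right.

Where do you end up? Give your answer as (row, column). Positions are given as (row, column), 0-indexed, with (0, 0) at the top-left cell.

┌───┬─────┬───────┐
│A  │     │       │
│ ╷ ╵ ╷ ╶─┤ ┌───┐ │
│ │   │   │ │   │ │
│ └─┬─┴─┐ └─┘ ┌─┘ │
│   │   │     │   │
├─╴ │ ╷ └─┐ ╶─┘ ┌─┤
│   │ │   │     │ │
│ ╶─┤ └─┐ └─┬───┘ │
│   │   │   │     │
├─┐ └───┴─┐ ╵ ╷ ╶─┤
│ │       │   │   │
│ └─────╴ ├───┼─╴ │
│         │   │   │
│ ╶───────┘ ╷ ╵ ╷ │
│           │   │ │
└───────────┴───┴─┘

Following directions step by step:
Start: (0, 0)
  down: (0, 0) → (1, 0)
  down: (1, 0) → (2, 0)
  right: (2, 0) → (2, 1)
  down: (2, 1) → (3, 1)
  left: (3, 1) → (3, 0)
  down: (3, 0) → (4, 0)
Final position: (4, 0)

Path taken:

┌───┬─────┬───────┐
│A  │     │       │
│ ╷ ╵ ╷ ╶─┤ ┌───┐ │
│↓│   │   │ │   │ │
│ └─┬─┴─┐ └─┘ ┌─┘ │
│↳ ↓│   │     │   │
├─╴ │ ╷ └─┐ ╶─┘ ┌─┤
│↓ ↲│ │   │     │ │
│ ╶─┤ └─┐ └─┬───┘ │
│B  │   │   │     │
├─┐ └───┴─┐ ╵ ╷ ╶─┤
│ │       │   │   │
│ └─────╴ ├───┼─╴ │
│         │   │   │
│ ╶───────┘ ╷ ╵ ╷ │
│           │   │ │
└───────────┴───┴─┘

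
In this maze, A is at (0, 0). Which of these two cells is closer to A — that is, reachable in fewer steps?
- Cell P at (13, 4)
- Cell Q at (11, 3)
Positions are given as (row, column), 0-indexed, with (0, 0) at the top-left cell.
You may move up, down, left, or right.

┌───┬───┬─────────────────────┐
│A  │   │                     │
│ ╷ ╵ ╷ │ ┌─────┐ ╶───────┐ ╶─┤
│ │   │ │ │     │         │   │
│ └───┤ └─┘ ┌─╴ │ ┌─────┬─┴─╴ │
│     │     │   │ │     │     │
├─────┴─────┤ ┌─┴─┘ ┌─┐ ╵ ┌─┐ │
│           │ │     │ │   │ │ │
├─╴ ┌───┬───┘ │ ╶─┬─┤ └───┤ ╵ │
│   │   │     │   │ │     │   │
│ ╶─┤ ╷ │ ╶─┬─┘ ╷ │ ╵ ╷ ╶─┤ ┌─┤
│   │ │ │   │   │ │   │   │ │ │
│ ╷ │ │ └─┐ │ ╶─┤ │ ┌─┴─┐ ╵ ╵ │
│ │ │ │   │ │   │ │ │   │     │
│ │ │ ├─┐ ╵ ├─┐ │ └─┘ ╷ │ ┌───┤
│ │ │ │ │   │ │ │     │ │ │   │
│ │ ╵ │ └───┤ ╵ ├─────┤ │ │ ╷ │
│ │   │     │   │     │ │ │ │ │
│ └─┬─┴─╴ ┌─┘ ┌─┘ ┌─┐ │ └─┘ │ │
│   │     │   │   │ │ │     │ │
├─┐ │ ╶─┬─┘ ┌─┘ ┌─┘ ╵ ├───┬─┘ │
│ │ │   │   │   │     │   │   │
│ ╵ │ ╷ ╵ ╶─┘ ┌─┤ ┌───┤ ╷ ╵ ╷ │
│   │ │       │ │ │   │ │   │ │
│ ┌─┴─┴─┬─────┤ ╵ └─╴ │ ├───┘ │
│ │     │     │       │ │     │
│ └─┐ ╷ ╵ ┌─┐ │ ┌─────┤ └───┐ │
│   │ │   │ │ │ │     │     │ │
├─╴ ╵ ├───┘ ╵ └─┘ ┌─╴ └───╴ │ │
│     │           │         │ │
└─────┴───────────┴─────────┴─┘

Shortest path A → P at (13, 4): 55 steps
Shortest path A → Q at (11, 3): 112 steps

P is closer (55 steps vs 112 steps).

Path to P:

┌───┬───┬─────────────────────┐
│A ↓│↱ ↓│                     │
│ ╷ ╵ ╷ │ ┌─────┐ ╶───────┐ ╶─┤
│ │↳ ↑│↓│ │↱ → ↓│         │   │
│ └───┤ └─┘ ┌─╴ │ ┌─────┬─┴─╴ │
│     │↳ → ↑│↓ ↲│ │     │     │
├─────┴─────┤ ┌─┴─┘ ┌─┐ ╵ ┌─┐ │
│           │↓│     │ │   │ │ │
├─╴ ┌───┬───┘ │ ╶─┬─┤ └───┤ ╵ │
│   │↓ ↰│↓ ← ↲│   │ │     │   │
│ ╶─┤ ╷ │ ╶─┬─┘ ╷ │ ╵ ╷ ╶─┤ ┌─┤
│↓ ↰│↓│↑│↳ ↓│   │ │   │   │ │ │
│ ╷ │ │ └─┐ │ ╶─┤ │ ┌─┴─┐ ╵ ╵ │
│↓│↑│↓│↑ ↰│↓│   │ │ │   │     │
│ │ │ ├─┐ ╵ ├─┐ │ └─┘ ╷ │ ┌───┤
│↓│↑│↓│ │↑ ↲│ │ │     │ │ │   │
│ │ ╵ │ └───┤ ╵ ├─────┤ │ │ ╷ │
│↓│↑ ↲│     │   │     │ │ │ │ │
│ └─┬─┴─╴ ┌─┘ ┌─┘ ┌─┐ │ └─┘ │ │
│↳ ↓│     │   │   │ │ │     │ │
├─┐ │ ╶─┬─┘ ┌─┘ ┌─┘ ╵ ├───┬─┘ │
│ │↓│   │   │   │     │   │   │
│ ╵ │ ╷ ╵ ╶─┘ ┌─┤ ┌───┤ ╷ ╵ ╷ │
│↓ ↲│ │       │ │ │   │ │   │ │
│ ┌─┴─┴─┬─────┤ ╵ └─╴ │ ├───┘ │
│↓│  ↱ ↓│     │       │ │     │
│ └─┐ ╷ ╵ ┌─┐ │ ┌─────┤ └───┐ │
│↳ ↓│↑│↳ P│ │ │ │     │     │ │
├─╴ ╵ ├───┘ ╵ └─┘ ┌─╴ └───╴ │ │
│  ↳ ↑│           │         │ │
└─────┴───────────┴─────────┴─┘

Path to Q:

┌───┬───┬─────────────────────┐
│A ↓│↱ ↓│                     │
│ ╷ ╵ ╷ │ ┌─────┐ ╶───────┐ ╶─┤
│ │↳ ↑│↓│ │↱ → ↓│         │   │
│ └───┤ └─┘ ┌─╴ │ ┌─────┬─┴─╴ │
│     │↳ → ↑│↓ ↲│ │     │     │
├─────┴─────┤ ┌─┴─┘ ┌─┐ ╵ ┌─┐ │
│           │↓│     │ │   │ │ │
├─╴ ┌───┬───┘ │ ╶─┬─┤ └───┤ ╵ │
│   │↓ ↰│↓ ← ↲│↓ ↰│ │     │   │
│ ╶─┤ ╷ │ ╶─┬─┘ ╷ │ ╵ ╷ ╶─┤ ┌─┤
│↓ ↰│↓│↑│↳ ↓│↓ ↲│↑│   │   │ │ │
│ ╷ │ │ └─┐ │ ╶─┤ │ ┌─┴─┐ ╵ ╵ │
│↓│↑│↓│↑ ↰│↓│↳ ↓│↑│ │↓ ↰│     │
│ │ │ ├─┐ ╵ ├─┐ │ └─┘ ╷ │ ┌───┤
│↓│↑│↓│ │↑ ↲│ │↓│↑ ← ↲│↑│ │↓ ↰│
│ │ ╵ │ └───┤ ╵ ├─────┤ │ │ ╷ │
│↓│↑ ↲│     │↓ ↲│     │↑│ │↓│↑│
│ └─┬─┴─╴ ┌─┘ ┌─┘ ┌─┐ │ └─┘ │ │
│↳ ↓│     │↓ ↲│   │ │ │↑ ← ↲│↑│
├─┐ │ ╶─┬─┘ ┌─┘ ┌─┘ ╵ ├───┬─┘ │
│ │↓│   │↓ ↲│   │     │↱ ↓│↱ ↑│
│ ╵ │ ╷ ╵ ╶─┘ ┌─┤ ┌───┤ ╷ ╵ ╷ │
│↓ ↲│ │Q ↲    │ │ │   │↑│↳ ↑│ │
│ ┌─┴─┴─┬─────┤ ╵ └─╴ │ ├───┘ │
│↓│  ↱ ↓│↱ → ↓│       │↑│     │
│ └─┐ ╷ ╵ ┌─┐ │ ┌─────┤ └───┐ │
│↳ ↓│↑│↳ ↑│ │↓│ │↱ → ↓│↑ ← ↰│ │
├─╴ ╵ ├───┘ ╵ └─┘ ┌─╴ └───╴ │ │
│  ↳ ↑│      ↳ → ↑│  ↳ → → ↑│ │
└─────┴───────────┴─────────┴─┘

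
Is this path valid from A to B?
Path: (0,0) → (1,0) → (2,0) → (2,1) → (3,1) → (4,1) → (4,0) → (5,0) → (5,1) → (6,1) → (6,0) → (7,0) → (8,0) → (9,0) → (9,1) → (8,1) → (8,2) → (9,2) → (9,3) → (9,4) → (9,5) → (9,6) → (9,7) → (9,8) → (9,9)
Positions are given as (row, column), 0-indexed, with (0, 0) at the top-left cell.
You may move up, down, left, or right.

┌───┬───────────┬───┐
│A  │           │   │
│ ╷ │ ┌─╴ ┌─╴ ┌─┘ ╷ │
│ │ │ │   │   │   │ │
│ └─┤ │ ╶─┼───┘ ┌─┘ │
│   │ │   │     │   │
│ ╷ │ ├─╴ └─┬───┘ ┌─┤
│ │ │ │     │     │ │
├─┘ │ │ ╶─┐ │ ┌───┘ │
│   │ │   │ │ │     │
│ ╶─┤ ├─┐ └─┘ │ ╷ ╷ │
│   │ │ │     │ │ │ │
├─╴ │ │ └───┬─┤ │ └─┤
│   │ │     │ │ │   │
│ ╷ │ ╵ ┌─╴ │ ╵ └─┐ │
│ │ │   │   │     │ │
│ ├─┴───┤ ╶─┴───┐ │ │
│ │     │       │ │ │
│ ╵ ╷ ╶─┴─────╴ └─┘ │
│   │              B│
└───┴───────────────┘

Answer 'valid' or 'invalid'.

Checking path validity:
Result: All consecutive moves are passable.

valid

Correct solution:

┌───┬───────────┬───┐
│A  │           │   │
│ ╷ │ ┌─╴ ┌─╴ ┌─┘ ╷ │
│↓│ │ │   │   │   │ │
│ └─┤ │ ╶─┼───┘ ┌─┘ │
│↳ ↓│ │   │     │   │
│ ╷ │ ├─╴ └─┬───┘ ┌─┤
│ │↓│ │     │     │ │
├─┘ │ │ ╶─┐ │ ┌───┘ │
│↓ ↲│ │   │ │ │     │
│ ╶─┤ ├─┐ └─┘ │ ╷ ╷ │
│↳ ↓│ │ │     │ │ │ │
├─╴ │ │ └───┬─┤ │ └─┤
│↓ ↲│ │     │ │ │   │
│ ╷ │ ╵ ┌─╴ │ ╵ └─┐ │
│↓│ │   │   │     │ │
│ ├─┴───┤ ╶─┴───┐ │ │
│↓│↱ ↓  │       │ │ │
│ ╵ ╷ ╶─┴─────╴ └─┘ │
│↳ ↑│↳ → → → → → → B│
└───┴───────────────┘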